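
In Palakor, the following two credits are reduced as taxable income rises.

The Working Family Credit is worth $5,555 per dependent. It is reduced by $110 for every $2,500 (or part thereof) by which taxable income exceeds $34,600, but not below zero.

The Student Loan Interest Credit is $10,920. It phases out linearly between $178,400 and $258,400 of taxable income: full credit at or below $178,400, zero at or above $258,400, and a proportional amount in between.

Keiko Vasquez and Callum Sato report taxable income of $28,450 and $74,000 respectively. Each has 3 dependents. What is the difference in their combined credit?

Keiko ($28,450): Working Family Credit: base = 3 × $5,555 = $16,665. $28,450 is at or below the $34,600 threshold, so the full $16,665 applies. Student Loan Interest Credit: $28,450 is at or below the $178,400 threshold, so the full $10,920 applies. total $16,665 + $10,920 = $27,585
Callum ($74,000): Working Family Credit: base = 3 × $5,555 = $16,665. income exceeds $34,600 by $39,400, which is 16 full-or-partial $2,500 increments; reduction = 16 × $110 = $1,760, leaving $14,905. Student Loan Interest Credit: $74,000 is at or below the $178,400 threshold, so the full $10,920 applies. total $14,905 + $10,920 = $25,825
Difference: |$27,585 − $25,825| = $1,760.

$1,760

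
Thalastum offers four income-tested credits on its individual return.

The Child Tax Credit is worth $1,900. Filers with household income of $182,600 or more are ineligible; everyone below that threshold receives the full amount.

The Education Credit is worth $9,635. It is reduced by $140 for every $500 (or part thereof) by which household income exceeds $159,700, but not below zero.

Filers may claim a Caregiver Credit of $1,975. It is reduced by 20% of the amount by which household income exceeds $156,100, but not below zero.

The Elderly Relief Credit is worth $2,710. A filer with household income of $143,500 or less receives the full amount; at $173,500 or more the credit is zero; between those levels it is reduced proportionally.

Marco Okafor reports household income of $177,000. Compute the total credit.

Child Tax Credit: $177,000 is below the $182,600 cutoff, so the full $1,900 applies.
Education Credit: income exceeds $159,700 by $17,300, which is 35 full-or-partial $500 increments; reduction = 35 × $140 = $4,900, leaving $4,735.
Caregiver Credit: 20% of the $20,900 excess over $156,100 is $4,180 ≥ base, so the credit is $0.
Elderly Relief Credit: $177,000 is at or above $173,500, so the credit is $0.
Total: $1,900 + $4,735 + $0 + $0 = $6,635.

$6,635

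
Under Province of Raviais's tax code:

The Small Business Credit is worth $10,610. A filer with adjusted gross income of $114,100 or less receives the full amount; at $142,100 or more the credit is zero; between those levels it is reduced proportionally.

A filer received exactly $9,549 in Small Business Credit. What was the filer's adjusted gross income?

$9,549 is 9,549/10,610 of the full $10,610, so 1,061/10,610 of the $28,000 range has been used: income = $114,100 + $28,000 × 1,061/10,610 = $116,900.

$116,900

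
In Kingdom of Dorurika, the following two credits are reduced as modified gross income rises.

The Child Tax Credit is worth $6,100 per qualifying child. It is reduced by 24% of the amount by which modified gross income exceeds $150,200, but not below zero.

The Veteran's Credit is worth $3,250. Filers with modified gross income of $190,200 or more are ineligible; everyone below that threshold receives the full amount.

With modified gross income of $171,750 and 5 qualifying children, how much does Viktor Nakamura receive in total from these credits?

Child Tax Credit: base = 5 × $6,100 = $30,500. 24% of the $21,550 excess over $150,200 is $5,172; credit = $30,500 − $5,172 = $25,328.
Veteran's Credit: $171,750 is below the $190,200 cutoff, so the full $3,250 applies.
Total: $25,328 + $3,250 = $28,578.

$28,578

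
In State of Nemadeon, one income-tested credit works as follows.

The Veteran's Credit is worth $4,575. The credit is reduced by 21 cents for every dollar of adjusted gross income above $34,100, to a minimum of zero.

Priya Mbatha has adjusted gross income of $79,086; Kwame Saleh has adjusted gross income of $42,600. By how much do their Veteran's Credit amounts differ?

Priya ($79,086): Veteran's Credit: 21% of the $44,986 excess over $34,100 is $9,447.06 ≥ base, so the credit is $0.
Kwame ($42,600): Veteran's Credit: 21% of the $8,500 excess over $34,100 is $1,785; credit = $4,575 − $1,785 = $2,790.
Difference: |$0 − $2,790| = $2,790.

$2,790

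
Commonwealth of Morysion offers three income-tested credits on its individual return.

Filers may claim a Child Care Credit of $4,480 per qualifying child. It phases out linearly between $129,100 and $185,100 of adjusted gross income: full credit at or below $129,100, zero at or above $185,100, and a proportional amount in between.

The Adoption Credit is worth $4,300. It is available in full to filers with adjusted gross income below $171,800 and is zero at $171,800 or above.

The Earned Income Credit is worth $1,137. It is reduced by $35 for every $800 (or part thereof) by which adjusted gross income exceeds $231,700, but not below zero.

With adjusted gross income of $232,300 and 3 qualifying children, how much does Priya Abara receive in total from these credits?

Child Care Credit: base = 3 × $4,480 = $13,440. $232,300 is at or above $185,100, so the credit is $0.
Adoption Credit: $232,300 meets or exceeds the $171,800 cutoff, so the credit is $0.
Earned Income Credit: income exceeds $231,700 by $600, which is 1 full-or-partial $800 increment; reduction = 1 × $35 = $35, leaving $1,102.
Total: $0 + $0 + $1,102 = $1,102.

$1,102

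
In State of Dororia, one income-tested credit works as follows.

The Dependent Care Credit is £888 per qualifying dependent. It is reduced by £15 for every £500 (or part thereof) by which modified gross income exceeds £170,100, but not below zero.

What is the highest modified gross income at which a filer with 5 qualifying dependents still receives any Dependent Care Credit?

Full credit = 5 × £888 = £4,440.
After 295 increments the reduction is 295 × £15 = £4,425, leaving £15; one more increment wipes it out. Increment 295 ends at excess 295 × £500 = £147,500, so the highest qualifying income is £170,100 + £147,500 = £317,600.

£317,600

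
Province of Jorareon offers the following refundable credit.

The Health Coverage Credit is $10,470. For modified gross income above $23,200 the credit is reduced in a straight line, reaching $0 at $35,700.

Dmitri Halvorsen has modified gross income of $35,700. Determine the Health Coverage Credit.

$0

Health Coverage Credit: $35,700 is at or above $35,700, so the credit is $0.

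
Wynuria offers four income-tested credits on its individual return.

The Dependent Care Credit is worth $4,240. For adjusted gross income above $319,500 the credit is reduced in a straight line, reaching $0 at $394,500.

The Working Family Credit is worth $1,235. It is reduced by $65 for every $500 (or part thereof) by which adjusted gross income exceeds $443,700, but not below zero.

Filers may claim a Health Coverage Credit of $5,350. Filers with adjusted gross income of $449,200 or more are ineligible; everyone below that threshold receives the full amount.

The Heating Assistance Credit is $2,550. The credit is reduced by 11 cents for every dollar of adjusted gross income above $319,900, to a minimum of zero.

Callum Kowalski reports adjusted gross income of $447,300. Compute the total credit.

$6,065

Dependent Care Credit: $447,300 is at or above $394,500, so the credit is $0.
Working Family Credit: income exceeds $443,700 by $3,600, which is 8 full-or-partial $500 increments; reduction = 8 × $65 = $520, leaving $715.
Health Coverage Credit: $447,300 is below the $449,200 cutoff, so the full $5,350 applies.
Heating Assistance Credit: 11% of the $127,400 excess over $319,900 is $14,014 ≥ base, so the credit is $0.
Total: $0 + $715 + $5,350 + $0 = $6,065.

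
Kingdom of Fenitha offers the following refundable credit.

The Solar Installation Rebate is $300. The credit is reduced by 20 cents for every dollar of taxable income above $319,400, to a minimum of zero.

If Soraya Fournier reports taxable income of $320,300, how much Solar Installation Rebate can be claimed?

Solar Installation Rebate: 20% of the $900 excess over $319,400 is $180; credit = $300 − $180 = $120.

$120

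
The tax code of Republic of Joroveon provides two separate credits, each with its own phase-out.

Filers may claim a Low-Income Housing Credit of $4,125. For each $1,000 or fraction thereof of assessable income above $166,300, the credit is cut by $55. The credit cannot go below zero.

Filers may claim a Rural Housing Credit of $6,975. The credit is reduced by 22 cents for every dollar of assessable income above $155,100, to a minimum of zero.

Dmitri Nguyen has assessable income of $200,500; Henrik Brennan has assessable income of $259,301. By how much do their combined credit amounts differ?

$2,200

Dmitri ($200,500): Low-Income Housing Credit: income exceeds $166,300 by $34,200, which is 35 full-or-partial $1,000 increments; reduction = 35 × $55 = $1,925, leaving $2,200. Rural Housing Credit: 22% of the $45,400 excess over $155,100 is $9,988 ≥ base, so the credit is $0. total $2,200 + $0 = $2,200
Henrik ($259,301): Low-Income Housing Credit: income exceeds $166,300 by $93,001 → 94 increments × $55 = $5,170 ≥ base, so the credit is $0. Rural Housing Credit: 22% of the $104,201 excess over $155,100 is $22,924.22 ≥ base, so the credit is $0. total $0 + $0 = $0
Difference: |$2,200 − $0| = $2,200.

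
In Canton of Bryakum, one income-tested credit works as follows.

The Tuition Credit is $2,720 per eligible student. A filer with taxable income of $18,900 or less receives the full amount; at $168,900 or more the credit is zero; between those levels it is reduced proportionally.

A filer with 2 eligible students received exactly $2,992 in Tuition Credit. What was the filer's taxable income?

Full credit = 2 × $2,720 = $5,440.
$2,992 is 2,992/5,440 of the full $5,440, so 2,448/5,440 of the $150,000 range has been used: income = $18,900 + $150,000 × 2,448/5,440 = $86,400.

$86,400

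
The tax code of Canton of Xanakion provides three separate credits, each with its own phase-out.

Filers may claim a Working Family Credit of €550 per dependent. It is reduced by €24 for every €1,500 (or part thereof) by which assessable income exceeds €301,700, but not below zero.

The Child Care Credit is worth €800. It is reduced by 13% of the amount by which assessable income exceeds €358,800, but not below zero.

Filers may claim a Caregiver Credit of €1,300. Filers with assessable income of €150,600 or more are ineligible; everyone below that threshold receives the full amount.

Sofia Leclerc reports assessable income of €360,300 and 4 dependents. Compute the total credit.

€1,845

Working Family Credit: base = 4 × €550 = €2,200. income exceeds €301,700 by €58,600, which is 40 full-or-partial €1,500 increments; reduction = 40 × €24 = €960, leaving €1,240.
Child Care Credit: 13% of the €1,500 excess over €358,800 is €195; credit = €800 − €195 = €605.
Caregiver Credit: €360,300 meets or exceeds the €150,600 cutoff, so the credit is €0.
Total: €1,240 + €605 + €0 = €1,845.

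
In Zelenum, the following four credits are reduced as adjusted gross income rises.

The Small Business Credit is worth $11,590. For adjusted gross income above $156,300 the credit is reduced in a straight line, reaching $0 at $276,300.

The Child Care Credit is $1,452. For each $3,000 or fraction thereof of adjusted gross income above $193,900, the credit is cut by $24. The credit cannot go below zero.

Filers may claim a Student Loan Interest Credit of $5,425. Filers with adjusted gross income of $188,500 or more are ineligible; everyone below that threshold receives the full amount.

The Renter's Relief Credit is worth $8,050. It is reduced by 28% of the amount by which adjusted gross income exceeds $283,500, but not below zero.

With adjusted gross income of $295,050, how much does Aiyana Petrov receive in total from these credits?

Small Business Credit: $295,050 is at or above $276,300, so the credit is $0.
Child Care Credit: income exceeds $193,900 by $101,150, which is 34 full-or-partial $3,000 increments; reduction = 34 × $24 = $816, leaving $636.
Student Loan Interest Credit: $295,050 meets or exceeds the $188,500 cutoff, so the credit is $0.
Renter's Relief Credit: 28% of the $11,550 excess over $283,500 is $3,234; credit = $8,050 − $3,234 = $4,816.
Total: $0 + $636 + $0 + $4,816 = $5,452.

$5,452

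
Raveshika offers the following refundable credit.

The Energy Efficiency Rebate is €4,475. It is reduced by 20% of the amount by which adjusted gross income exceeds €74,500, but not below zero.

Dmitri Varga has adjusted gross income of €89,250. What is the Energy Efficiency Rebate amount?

Energy Efficiency Rebate: 20% of the €14,750 excess over €74,500 is €2,950; credit = €4,475 − €2,950 = €1,525.

€1,525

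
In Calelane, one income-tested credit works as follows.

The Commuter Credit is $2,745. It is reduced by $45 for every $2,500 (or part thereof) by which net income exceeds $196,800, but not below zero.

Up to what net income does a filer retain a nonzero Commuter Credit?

$346,800

After 60 increments the reduction is 60 × $45 = $2,700, leaving $45; one more increment wipes it out. Increment 60 ends at excess 60 × $2,500 = $150,000, so the highest qualifying income is $196,800 + $150,000 = $346,800.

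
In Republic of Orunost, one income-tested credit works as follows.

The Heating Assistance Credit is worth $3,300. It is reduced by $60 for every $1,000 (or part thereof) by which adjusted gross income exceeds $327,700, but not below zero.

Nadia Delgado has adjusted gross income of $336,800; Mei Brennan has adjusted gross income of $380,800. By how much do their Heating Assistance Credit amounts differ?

Nadia ($336,800): Heating Assistance Credit: income exceeds $327,700 by $9,100, which is 10 full-or-partial $1,000 increments; reduction = 10 × $60 = $600, leaving $2,700.
Mei ($380,800): Heating Assistance Credit: income exceeds $327,700 by $53,100, which is 54 full-or-partial $1,000 increments; reduction = 54 × $60 = $3,240, leaving $60.
Difference: |$2,700 − $60| = $2,640.

$2,640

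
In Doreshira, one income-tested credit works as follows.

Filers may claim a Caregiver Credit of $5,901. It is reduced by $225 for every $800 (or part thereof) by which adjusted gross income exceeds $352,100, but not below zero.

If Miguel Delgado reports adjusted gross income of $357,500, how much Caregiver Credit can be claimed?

$4,326

Caregiver Credit: income exceeds $352,100 by $5,400, which is 7 full-or-partial $800 increments; reduction = 7 × $225 = $1,575, leaving $4,326.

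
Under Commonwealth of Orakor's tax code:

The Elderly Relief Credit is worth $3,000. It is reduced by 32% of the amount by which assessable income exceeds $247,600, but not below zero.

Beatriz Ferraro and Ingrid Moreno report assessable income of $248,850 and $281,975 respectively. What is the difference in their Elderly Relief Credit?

$2,600

Beatriz ($248,850): Elderly Relief Credit: 32% of the $1,250 excess over $247,600 is $400; credit = $3,000 − $400 = $2,600.
Ingrid ($281,975): Elderly Relief Credit: 32% of the $34,375 excess over $247,600 is $11,000 ≥ base, so the credit is $0.
Difference: |$2,600 − $0| = $2,600.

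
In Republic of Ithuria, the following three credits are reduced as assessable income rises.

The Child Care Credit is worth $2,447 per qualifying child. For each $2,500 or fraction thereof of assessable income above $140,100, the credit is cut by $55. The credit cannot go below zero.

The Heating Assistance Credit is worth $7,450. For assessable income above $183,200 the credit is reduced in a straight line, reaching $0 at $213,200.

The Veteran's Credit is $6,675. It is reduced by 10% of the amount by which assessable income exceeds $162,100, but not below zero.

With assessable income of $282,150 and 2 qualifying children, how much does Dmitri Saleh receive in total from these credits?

$1,759

Child Care Credit: base = 2 × $2,447 = $4,894. income exceeds $140,100 by $142,050, which is 57 full-or-partial $2,500 increments; reduction = 57 × $55 = $3,135, leaving $1,759.
Heating Assistance Credit: $282,150 is at or above $213,200, so the credit is $0.
Veteran's Credit: 10% of the $120,050 excess over $162,100 is $12,005 ≥ base, so the credit is $0.
Total: $1,759 + $0 + $0 = $1,759.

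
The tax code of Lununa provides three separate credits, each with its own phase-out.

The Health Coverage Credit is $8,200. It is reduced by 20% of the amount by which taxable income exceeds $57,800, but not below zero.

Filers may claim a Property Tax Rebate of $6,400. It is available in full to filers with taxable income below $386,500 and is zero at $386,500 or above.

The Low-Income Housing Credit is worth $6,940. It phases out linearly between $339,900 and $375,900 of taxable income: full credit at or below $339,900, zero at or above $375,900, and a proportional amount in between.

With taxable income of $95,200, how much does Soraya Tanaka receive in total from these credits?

$14,060

Health Coverage Credit: 20% of the $37,400 excess over $57,800 is $7,480; credit = $8,200 − $7,480 = $720.
Property Tax Rebate: $95,200 is below the $386,500 cutoff, so the full $6,400 applies.
Low-Income Housing Credit: $95,200 is at or below the $339,900 threshold, so the full $6,940 applies.
Total: $720 + $6,400 + $6,940 = $14,060.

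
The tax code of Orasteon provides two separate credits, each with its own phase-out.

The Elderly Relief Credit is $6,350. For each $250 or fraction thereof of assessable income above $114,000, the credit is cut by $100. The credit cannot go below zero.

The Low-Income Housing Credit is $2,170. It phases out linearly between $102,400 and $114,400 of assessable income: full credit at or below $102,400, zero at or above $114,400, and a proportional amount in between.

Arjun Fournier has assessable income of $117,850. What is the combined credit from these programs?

$4,750

Elderly Relief Credit: income exceeds $114,000 by $3,850, which is 16 full-or-partial $250 increments; reduction = 16 × $100 = $1,600, leaving $4,750.
Low-Income Housing Credit: $117,850 is at or above $114,400, so the credit is $0.
Total: $4,750 + $0 = $4,750.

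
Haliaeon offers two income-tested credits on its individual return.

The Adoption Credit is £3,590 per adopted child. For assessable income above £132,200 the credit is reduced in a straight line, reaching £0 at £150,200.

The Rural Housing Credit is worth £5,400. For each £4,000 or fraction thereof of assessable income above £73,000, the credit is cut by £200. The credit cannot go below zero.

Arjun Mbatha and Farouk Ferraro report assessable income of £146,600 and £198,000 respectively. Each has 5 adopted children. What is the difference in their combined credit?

£5,190

Arjun (£146,600): Adoption Credit: base = 5 × £3,590 = £17,950. £146,600 is £14,400 into a £18,000 phase-out range, leaving 3,600/18,000 of the credit: £17,950 × 3,600/18,000 = £3,590. Rural Housing Credit: income exceeds £73,000 by £73,600, which is 19 full-or-partial £4,000 increments; reduction = 19 × £200 = £3,800, leaving £1,600. total £3,590 + £1,600 = £5,190
Farouk (£198,000): Adoption Credit: base = 5 × £3,590 = £17,950. £198,000 is at or above £150,200, so the credit is £0. Rural Housing Credit: income exceeds £73,000 by £125,000 → 32 increments × £200 = £6,400 ≥ base, so the credit is £0. total £0 + £0 = £0
Difference: |£5,190 − £0| = £5,190.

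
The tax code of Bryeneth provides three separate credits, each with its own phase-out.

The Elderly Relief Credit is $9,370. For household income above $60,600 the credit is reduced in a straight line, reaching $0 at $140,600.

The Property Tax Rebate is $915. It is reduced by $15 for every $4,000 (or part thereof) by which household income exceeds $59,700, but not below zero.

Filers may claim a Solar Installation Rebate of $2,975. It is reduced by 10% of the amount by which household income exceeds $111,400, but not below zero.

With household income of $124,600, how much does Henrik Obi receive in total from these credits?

$4,189

Elderly Relief Credit: $124,600 is $64,000 into a $80,000 phase-out range, leaving 16,000/80,000 of the credit: $9,370 × 16,000/80,000 = $1,874.
Property Tax Rebate: income exceeds $59,700 by $64,900, which is 17 full-or-partial $4,000 increments; reduction = 17 × $15 = $255, leaving $660.
Solar Installation Rebate: 10% of the $13,200 excess over $111,400 is $1,320; credit = $2,975 − $1,320 = $1,655.
Total: $1,874 + $660 + $1,655 = $4,189.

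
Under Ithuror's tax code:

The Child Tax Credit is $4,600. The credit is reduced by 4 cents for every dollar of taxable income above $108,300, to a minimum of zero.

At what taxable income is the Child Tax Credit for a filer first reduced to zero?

$223,300

The credit falls by 4% of each dollar above $108,300, so it reaches zero when the excess is $4,600 / 4% = $115,000: income = $108,300 + $115,000 = $223,300.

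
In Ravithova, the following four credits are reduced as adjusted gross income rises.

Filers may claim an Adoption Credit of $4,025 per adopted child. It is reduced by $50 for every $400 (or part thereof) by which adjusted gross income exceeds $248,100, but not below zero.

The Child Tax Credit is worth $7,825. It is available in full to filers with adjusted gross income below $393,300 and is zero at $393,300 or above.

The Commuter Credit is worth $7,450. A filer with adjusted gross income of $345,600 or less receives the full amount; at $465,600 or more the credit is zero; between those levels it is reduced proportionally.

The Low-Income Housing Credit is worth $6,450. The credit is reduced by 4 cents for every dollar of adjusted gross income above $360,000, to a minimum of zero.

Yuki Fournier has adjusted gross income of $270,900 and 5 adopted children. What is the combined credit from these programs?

$39,000

Adoption Credit: base = 5 × $4,025 = $20,125. income exceeds $248,100 by $22,800, which is 57 full-or-partial $400 increments; reduction = 57 × $50 = $2,850, leaving $17,275.
Child Tax Credit: $270,900 is below the $393,300 cutoff, so the full $7,825 applies.
Commuter Credit: $270,900 is at or below the $345,600 threshold, so the full $7,450 applies.
Low-Income Housing Credit: $270,900 is at or below the $360,000 threshold, so the full $6,450 applies.
Total: $17,275 + $7,825 + $7,450 + $6,450 = $39,000.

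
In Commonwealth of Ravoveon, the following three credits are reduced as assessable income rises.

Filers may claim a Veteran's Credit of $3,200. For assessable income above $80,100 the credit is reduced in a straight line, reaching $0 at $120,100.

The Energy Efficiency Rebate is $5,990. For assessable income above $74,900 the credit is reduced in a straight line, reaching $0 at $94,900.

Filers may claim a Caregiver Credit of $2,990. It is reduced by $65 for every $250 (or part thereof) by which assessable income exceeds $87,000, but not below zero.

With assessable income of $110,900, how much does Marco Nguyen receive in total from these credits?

$736

Veteran's Credit: $110,900 is $30,800 into a $40,000 phase-out range, leaving 9,200/40,000 of the credit: $3,200 × 9,200/40,000 = $736.
Energy Efficiency Rebate: $110,900 is at or above $94,900, so the credit is $0.
Caregiver Credit: income exceeds $87,000 by $23,900 → 96 increments × $65 = $6,240 ≥ base, so the credit is $0.
Total: $736 + $0 + $0 = $736.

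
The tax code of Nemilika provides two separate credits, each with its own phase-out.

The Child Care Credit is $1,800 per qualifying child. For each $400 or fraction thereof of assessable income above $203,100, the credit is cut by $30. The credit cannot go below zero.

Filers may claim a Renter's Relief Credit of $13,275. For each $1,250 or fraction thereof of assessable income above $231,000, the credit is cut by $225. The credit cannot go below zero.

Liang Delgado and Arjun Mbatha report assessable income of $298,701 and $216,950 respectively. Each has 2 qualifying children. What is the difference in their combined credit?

Liang ($298,701): Child Care Credit: base = 2 × $1,800 = $3,600. income exceeds $203,100 by $95,601 → 240 increments × $30 = $7,200 ≥ base, so the credit is $0. Renter's Relief Credit: income exceeds $231,000 by $67,701, which is 55 full-or-partial $1,250 increments; reduction = 55 × $225 = $12,375, leaving $900. total $0 + $900 = $900
Arjun ($216,950): Child Care Credit: base = 2 × $1,800 = $3,600. income exceeds $203,100 by $13,850, which is 35 full-or-partial $400 increments; reduction = 35 × $30 = $1,050, leaving $2,550. Renter's Relief Credit: $216,950 is at or below the $231,000 threshold, so the full $13,275 applies. total $2,550 + $13,275 = $15,825
Difference: |$900 − $15,825| = $14,925.

$14,925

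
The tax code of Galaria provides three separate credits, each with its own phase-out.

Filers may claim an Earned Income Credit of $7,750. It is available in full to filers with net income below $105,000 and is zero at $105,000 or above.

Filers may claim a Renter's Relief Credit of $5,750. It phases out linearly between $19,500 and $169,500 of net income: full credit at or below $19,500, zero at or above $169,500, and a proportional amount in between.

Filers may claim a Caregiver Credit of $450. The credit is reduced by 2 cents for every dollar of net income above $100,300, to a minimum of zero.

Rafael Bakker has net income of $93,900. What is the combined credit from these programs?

$11,098

Earned Income Credit: $93,900 is below the $105,000 cutoff, so the full $7,750 applies.
Renter's Relief Credit: $93,900 is $74,400 into a $150,000 phase-out range, leaving 75,600/150,000 of the credit: $5,750 × 75,600/150,000 = $2,898.
Caregiver Credit: $93,900 is at or below the $100,300 threshold, so the full $450 applies.
Total: $7,750 + $2,898 + $450 = $11,098.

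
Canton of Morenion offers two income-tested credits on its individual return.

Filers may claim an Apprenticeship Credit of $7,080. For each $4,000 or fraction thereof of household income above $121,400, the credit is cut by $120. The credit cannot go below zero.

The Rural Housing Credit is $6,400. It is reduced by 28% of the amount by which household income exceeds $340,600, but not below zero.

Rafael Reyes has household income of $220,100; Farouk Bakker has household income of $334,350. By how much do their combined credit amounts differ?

$3,480

Rafael ($220,100): Apprenticeship Credit: income exceeds $121,400 by $98,700, which is 25 full-or-partial $4,000 increments; reduction = 25 × $120 = $3,000, leaving $4,080. Rural Housing Credit: $220,100 is at or below the $340,600 threshold, so the full $6,400 applies. total $4,080 + $6,400 = $10,480
Farouk ($334,350): Apprenticeship Credit: income exceeds $121,400 by $212,950, which is 54 full-or-partial $4,000 increments; reduction = 54 × $120 = $6,480, leaving $600. Rural Housing Credit: $334,350 is at or below the $340,600 threshold, so the full $6,400 applies. total $600 + $6,400 = $7,000
Difference: |$10,480 − $7,000| = $3,480.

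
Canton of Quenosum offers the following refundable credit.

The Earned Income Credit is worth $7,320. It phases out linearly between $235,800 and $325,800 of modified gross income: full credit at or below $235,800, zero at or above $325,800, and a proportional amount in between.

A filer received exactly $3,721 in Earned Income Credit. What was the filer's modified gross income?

$3,721 is 3,721/7,320 of the full $7,320, so 3,599/7,320 of the $90,000 range has been used: income = $235,800 + $90,000 × 3,599/7,320 = $280,050.

$280,050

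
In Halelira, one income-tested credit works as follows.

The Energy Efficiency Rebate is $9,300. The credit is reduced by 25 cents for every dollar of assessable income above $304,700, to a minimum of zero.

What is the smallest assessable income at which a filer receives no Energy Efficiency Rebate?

The credit falls by 25% of each dollar above $304,700, so it reaches zero when the excess is $9,300 / 25% = $37,200: income = $304,700 + $37,200 = $341,900.

$341,900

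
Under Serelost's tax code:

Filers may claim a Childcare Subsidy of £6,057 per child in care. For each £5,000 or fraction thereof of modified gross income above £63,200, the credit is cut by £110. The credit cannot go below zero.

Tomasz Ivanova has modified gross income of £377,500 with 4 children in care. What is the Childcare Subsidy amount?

£17,298

Childcare Subsidy: base = 4 × £6,057 = £24,228. income exceeds £63,200 by £314,300, which is 63 full-or-partial £5,000 increments; reduction = 63 × £110 = £6,930, leaving £17,298.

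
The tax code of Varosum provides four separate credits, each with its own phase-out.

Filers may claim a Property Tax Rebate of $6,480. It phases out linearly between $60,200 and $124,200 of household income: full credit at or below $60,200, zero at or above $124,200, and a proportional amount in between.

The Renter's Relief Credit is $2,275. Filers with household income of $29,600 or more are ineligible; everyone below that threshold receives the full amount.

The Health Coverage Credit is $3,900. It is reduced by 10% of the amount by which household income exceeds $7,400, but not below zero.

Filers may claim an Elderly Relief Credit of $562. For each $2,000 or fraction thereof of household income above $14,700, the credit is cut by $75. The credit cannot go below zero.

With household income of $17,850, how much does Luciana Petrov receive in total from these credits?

$12,022

Property Tax Rebate: $17,850 is at or below the $60,200 threshold, so the full $6,480 applies.
Renter's Relief Credit: $17,850 is below the $29,600 cutoff, so the full $2,275 applies.
Health Coverage Credit: 10% of the $10,450 excess over $7,400 is $1,045; credit = $3,900 − $1,045 = $2,855.
Elderly Relief Credit: income exceeds $14,700 by $3,150, which is 2 full-or-partial $2,000 increments; reduction = 2 × $75 = $150, leaving $412.
Total: $6,480 + $2,275 + $2,855 + $412 = $12,022.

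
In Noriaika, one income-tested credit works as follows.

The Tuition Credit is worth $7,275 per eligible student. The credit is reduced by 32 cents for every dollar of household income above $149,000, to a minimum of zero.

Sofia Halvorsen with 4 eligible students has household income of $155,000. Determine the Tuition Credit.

$27,180

Tuition Credit: base = 4 × $7,275 = $29,100. 32% of the $6,000 excess over $149,000 is $1,920; credit = $29,100 − $1,920 = $27,180.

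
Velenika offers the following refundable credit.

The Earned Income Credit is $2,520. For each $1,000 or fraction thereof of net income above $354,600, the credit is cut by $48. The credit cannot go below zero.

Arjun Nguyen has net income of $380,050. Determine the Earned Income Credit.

Earned Income Credit: income exceeds $354,600 by $25,450, which is 26 full-or-partial $1,000 increments; reduction = 26 × $48 = $1,248, leaving $1,272.

$1,272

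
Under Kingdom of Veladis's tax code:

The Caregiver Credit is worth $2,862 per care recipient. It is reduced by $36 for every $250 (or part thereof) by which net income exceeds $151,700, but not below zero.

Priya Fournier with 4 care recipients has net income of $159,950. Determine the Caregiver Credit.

$10,260

Caregiver Credit: base = 4 × $2,862 = $11,448. income exceeds $151,700 by $8,250, which is 33 full-or-partial $250 increments; reduction = 33 × $36 = $1,188, leaving $10,260.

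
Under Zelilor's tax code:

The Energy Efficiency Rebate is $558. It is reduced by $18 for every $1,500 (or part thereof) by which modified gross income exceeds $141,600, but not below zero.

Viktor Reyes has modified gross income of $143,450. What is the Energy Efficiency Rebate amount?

$522

Energy Efficiency Rebate: income exceeds $141,600 by $1,850, which is 2 full-or-partial $1,500 increments; reduction = 2 × $18 = $36, leaving $522.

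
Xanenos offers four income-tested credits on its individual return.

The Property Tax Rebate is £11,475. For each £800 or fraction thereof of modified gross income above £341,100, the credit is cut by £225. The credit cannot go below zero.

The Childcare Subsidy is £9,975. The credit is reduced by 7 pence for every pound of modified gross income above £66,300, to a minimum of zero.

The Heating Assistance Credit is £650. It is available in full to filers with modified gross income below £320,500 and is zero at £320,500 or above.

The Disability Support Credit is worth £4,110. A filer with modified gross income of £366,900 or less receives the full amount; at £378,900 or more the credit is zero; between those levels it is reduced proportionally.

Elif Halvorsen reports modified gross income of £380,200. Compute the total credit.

Property Tax Rebate: income exceeds £341,100 by £39,100, which is 49 full-or-partial £800 increments; reduction = 49 × £225 = £11,025, leaving £450.
Childcare Subsidy: 7% of the £313,900 excess over £66,300 is £21,973 ≥ base, so the credit is £0.
Heating Assistance Credit: £380,200 meets or exceeds the £320,500 cutoff, so the credit is £0.
Disability Support Credit: £380,200 is at or above £378,900, so the credit is £0.
Total: £450 + £0 + £0 + £0 = £450.

£450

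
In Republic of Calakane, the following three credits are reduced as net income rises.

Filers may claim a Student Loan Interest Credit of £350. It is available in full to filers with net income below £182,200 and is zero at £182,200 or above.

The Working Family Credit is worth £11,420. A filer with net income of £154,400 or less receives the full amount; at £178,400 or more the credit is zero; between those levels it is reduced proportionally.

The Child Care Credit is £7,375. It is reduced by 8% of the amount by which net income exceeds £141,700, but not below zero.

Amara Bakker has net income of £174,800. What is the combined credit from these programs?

Student Loan Interest Credit: £174,800 is below the £182,200 cutoff, so the full £350 applies.
Working Family Credit: £174,800 is £20,400 into a £24,000 phase-out range, leaving 3,600/24,000 of the credit: £11,420 × 3,600/24,000 = £1,713.
Child Care Credit: 8% of the £33,100 excess over £141,700 is £2,648; credit = £7,375 − £2,648 = £4,727.
Total: £350 + £1,713 + £4,727 = £6,790.

£6,790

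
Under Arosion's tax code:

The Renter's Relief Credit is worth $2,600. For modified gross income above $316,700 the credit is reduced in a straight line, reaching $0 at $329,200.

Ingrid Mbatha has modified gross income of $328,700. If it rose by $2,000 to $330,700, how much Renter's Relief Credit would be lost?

At $328,700 — $328,700 is $12,000 into a $12,500 phase-out range, leaving 500/12,500 of the credit: $2,600 × 500/12,500 = $104.
At $330,700 — $330,700 is at or above $329,200, so the credit is $0.
Lost: $104 − $0 = $104.

$104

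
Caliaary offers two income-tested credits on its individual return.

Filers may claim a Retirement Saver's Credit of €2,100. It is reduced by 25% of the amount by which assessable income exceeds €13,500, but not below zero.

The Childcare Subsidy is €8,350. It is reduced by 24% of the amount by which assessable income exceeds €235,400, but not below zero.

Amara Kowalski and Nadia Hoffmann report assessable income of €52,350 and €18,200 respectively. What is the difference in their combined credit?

€925

Amara (€52,350): Retirement Saver's Credit: 25% of the €38,850 excess over €13,500 is €9,712.50 ≥ base, so the credit is €0. Childcare Subsidy: €52,350 is at or below the €235,400 threshold, so the full €8,350 applies. total €0 + €8,350 = €8,350
Nadia (€18,200): Retirement Saver's Credit: 25% of the €4,700 excess over €13,500 is €1,175; credit = €2,100 − €1,175 = €925. Childcare Subsidy: €18,200 is at or below the €235,400 threshold, so the full €8,350 applies. total €925 + €8,350 = €9,275
Difference: |€8,350 − €9,275| = €925.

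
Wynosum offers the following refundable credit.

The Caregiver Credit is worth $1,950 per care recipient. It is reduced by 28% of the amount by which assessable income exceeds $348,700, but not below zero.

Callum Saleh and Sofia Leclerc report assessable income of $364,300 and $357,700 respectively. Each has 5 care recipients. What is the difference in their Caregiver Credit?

Callum ($364,300): Caregiver Credit: base = 5 × $1,950 = $9,750. 28% of the $15,600 excess over $348,700 is $4,368; credit = $9,750 − $4,368 = $5,382.
Sofia ($357,700): Caregiver Credit: base = 5 × $1,950 = $9,750. 28% of the $9,000 excess over $348,700 is $2,520; credit = $9,750 − $2,520 = $7,230.
Difference: |$5,382 − $7,230| = $1,848.

$1,848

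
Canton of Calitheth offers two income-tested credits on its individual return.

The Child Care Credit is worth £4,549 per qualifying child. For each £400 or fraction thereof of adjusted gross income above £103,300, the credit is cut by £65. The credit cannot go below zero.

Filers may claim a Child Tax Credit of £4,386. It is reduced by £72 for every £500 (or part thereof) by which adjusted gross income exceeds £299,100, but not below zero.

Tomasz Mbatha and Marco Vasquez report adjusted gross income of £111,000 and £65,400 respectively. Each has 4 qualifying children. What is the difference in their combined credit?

Tomasz (£111,000): Child Care Credit: base = 4 × £4,549 = £18,196. income exceeds £103,300 by £7,700, which is 20 full-or-partial £400 increments; reduction = 20 × £65 = £1,300, leaving £16,896. Child Tax Credit: £111,000 is at or below the £299,100 threshold, so the full £4,386 applies. total £16,896 + £4,386 = £21,282
Marco (£65,400): Child Care Credit: base = 4 × £4,549 = £18,196. £65,400 is at or below the £103,300 threshold, so the full £18,196 applies. Child Tax Credit: £65,400 is at or below the £299,100 threshold, so the full £4,386 applies. total £18,196 + £4,386 = £22,582
Difference: |£21,282 − £22,582| = £1,300.

£1,300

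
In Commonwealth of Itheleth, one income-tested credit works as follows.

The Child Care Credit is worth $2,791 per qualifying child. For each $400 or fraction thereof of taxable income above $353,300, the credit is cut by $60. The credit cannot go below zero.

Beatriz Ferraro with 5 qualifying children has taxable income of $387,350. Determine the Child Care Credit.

$8,795

Child Care Credit: base = 5 × $2,791 = $13,955. income exceeds $353,300 by $34,050, which is 86 full-or-partial $400 increments; reduction = 86 × $60 = $5,160, leaving $8,795.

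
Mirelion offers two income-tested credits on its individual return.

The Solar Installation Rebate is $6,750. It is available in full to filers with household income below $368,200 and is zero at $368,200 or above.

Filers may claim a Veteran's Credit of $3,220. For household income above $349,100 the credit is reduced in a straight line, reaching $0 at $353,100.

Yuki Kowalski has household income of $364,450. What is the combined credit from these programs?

Solar Installation Rebate: $364,450 is below the $368,200 cutoff, so the full $6,750 applies.
Veteran's Credit: $364,450 is at or above $353,100, so the credit is $0.
Total: $6,750 + $0 = $6,750.

$6,750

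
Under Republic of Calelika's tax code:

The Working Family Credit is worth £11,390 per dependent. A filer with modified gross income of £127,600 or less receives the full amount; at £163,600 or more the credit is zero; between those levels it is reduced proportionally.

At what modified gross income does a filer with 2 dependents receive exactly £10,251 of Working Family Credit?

£147,400

Full credit = 2 × £11,390 = £22,780.
£10,251 is 10,251/22,780 of the full £22,780, so 12,529/22,780 of the £36,000 range has been used: income = £127,600 + £36,000 × 12,529/22,780 = £147,400.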